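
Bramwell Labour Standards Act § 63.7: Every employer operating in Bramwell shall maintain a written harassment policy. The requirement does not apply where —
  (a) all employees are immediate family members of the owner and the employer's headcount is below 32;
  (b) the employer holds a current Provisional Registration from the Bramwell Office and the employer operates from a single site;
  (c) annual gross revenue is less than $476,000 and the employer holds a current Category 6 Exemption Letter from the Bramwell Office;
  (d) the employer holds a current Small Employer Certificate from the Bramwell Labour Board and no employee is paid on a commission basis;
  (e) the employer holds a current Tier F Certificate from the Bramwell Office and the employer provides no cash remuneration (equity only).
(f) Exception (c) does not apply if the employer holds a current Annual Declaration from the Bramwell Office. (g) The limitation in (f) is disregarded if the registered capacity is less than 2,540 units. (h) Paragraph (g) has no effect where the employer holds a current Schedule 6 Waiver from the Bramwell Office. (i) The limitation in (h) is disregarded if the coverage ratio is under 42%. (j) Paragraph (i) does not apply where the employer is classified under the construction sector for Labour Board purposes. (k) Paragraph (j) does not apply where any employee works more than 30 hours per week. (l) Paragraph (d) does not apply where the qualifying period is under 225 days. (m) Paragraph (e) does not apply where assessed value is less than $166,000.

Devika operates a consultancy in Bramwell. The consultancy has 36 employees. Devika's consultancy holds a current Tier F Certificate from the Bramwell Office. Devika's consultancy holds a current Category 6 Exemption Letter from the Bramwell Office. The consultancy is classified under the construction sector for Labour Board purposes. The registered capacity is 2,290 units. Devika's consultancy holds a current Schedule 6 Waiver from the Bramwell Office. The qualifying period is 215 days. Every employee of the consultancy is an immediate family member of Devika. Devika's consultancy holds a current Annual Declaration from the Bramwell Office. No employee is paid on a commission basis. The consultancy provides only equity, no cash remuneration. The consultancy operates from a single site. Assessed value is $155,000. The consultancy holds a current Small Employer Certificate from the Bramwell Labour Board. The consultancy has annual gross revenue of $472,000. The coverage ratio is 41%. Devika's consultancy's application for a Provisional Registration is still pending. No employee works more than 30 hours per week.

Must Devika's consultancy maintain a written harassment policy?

Yes — Devika's consultancy must maintain a written harassment policy.

Exception (a) does not apply: the employer's headcount is 36, not below 32.
Exception (b) requires that the employer holds a current Provisional Registration from the Bramwell Office; but there is no Provisional Registration in force, so (b) is unavailable.
Exception (c) is satisfied on its face — annual gross revenue is $472,000, less than the $476,000 limit; a current Category 6 Exemption Letter is held. Turning to paragraphs (f)–(k): (f) operates against (c): a current Annual Declaration is held. (g) is engaged (the registered capacity is 2,290 units, less than the 2,540 units limit), but is overridden by (h): (h) operates against (g): a current Schedule 6 Waiver is held. (i) would limit (h) — the coverage ratio is 41%, under the 42% limit — but (j) sets (i) aside: (j) operates against (i): the consultancy is classified under the construction sector. (k) does not operate here (no employee exceeds 30 hours/week), so (j) stands. (c) is therefore removed.
Exception (d): a current Small Employer Certificate is held; no employee is paid on commission — every condition holds. But applying paragraph (l): (l) is engaged — the qualifying period is 215 days, under the 225 days limit. (d) is therefore removed.
All of (e)'s requirements are met (a current Tier F Certificate is held; remuneration is equity-only). Turning to paragraph (m): (m) operates against (e): assessed value is $155,000, less than the $166,000 limit. (e) is therefore removed.
No exception displaces § 63.7.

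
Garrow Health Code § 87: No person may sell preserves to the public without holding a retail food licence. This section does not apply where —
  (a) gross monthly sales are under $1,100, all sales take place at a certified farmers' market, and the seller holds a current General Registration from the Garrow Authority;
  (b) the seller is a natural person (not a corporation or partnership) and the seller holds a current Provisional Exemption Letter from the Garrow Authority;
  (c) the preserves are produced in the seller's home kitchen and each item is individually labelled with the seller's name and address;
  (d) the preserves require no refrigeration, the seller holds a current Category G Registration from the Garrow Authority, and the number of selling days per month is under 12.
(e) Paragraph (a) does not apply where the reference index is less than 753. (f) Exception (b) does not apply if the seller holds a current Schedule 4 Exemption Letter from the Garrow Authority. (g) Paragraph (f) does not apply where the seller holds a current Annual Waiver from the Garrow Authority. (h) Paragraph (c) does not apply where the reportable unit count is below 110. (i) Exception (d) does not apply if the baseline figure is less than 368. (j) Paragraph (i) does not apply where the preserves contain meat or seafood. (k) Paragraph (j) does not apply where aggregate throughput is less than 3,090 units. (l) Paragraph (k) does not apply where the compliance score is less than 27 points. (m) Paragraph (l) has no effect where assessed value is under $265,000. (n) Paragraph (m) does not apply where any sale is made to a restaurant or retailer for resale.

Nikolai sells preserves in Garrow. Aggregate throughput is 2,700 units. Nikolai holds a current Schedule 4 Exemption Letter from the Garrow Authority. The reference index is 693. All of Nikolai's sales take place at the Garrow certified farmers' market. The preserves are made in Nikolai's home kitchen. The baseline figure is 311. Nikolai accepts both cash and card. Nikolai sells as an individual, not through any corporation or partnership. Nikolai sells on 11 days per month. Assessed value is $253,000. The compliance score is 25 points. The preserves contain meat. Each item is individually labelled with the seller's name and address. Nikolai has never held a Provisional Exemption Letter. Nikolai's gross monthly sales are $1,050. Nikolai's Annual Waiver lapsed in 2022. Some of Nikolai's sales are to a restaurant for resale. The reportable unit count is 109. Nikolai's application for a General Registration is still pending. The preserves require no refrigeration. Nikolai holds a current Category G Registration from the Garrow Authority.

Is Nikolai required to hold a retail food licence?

No — exception (d) applies; Nikolai is not required to hold a retail food licence.

Exception (a) requires that the seller holds a current General Registration from the Garrow Authority; but there is no General Registration in force, so (a) is unavailable.
Exception (b) does not apply: there is no Provisional Exemption Letter in force.
Exception (c)'s conditions are all satisfied: the preserves are home-kitchen produced; items are individually labelled. However, paragraph (h) must be considered: (h) is triggered — the reportable unit count is 109, below the 110 limit. (c) is therefore removed.
Exception (d) is satisfied on its face — the preserves are shelf-stable; a current Category G Registration is held; the number of selling days per month is 11, under the 12 limit. Applying paragraphs (i)–(n): (i) would limit (d) — the baseline figure is 311, less than the 368 limit — but (j) sets (i) aside: (j) applies — the preserves contain meat. (k) is engaged (aggregate throughput is 2,700 units, less than the 3,090 units limit), but is itself disapplied by (l): (l) applies — the compliance score is 25 points, less than the 27 points limit. (m) applies (assessed value is $253,000, under the $265,000 limit), but yields to (n): (n) operates against (m): some sales are to a restaurant for resale. Exception (d) stands.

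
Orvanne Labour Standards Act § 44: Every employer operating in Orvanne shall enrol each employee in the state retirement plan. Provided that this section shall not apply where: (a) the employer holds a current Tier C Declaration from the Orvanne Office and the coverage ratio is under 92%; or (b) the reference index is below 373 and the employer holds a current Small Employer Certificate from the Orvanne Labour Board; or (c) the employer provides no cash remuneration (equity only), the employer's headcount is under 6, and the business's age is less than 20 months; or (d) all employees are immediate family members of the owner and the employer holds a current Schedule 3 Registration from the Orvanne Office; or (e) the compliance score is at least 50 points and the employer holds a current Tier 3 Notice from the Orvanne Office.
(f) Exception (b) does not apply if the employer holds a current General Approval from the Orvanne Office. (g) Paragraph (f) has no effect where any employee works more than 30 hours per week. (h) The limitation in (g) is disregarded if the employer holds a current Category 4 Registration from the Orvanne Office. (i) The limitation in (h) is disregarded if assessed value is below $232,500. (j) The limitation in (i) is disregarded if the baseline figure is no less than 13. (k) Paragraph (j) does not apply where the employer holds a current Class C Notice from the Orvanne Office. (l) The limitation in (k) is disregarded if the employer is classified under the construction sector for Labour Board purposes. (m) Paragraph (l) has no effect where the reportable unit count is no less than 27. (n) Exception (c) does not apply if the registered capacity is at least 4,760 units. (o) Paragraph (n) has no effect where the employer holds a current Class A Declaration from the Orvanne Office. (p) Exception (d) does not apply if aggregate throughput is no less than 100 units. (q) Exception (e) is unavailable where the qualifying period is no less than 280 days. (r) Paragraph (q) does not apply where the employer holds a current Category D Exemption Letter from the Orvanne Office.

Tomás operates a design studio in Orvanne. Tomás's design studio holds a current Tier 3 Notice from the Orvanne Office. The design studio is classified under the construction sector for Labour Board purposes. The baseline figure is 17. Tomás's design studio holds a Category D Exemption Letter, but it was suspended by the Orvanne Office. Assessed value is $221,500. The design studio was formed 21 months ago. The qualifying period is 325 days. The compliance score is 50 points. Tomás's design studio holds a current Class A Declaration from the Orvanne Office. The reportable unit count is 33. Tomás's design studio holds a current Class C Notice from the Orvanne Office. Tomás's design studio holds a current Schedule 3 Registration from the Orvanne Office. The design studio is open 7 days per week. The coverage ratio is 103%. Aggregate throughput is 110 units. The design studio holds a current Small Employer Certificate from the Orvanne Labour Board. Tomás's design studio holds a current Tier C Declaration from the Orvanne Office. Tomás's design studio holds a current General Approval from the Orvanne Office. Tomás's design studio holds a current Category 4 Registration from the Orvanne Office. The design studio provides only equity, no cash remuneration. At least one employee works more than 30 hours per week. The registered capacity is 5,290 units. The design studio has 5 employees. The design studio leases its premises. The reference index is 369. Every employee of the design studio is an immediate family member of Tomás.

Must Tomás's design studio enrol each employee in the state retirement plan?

No — exception (b) applies; Tomás's design studio is not required to enrol each employee in the state retirement plan.

Exception (a) requires that the coverage ratio is under 92%; but the coverage ratio is 103%, not under 92%, so (a) is unavailable.
All of (b)'s requirements are met (the reference index is 369, below the 373 limit; a current Small Employer Certificate is held). As to paragraphs (f)–(m): (f) would limit (b) — a current General Approval is held — but (g) sets (f) aside: (g) is triggered — at least one employee exceeds 30 hours/week. (h) would limit (g) — a current Category 4 Registration is held — but (i) sets (h) aside: (i) applies — assessed value is $221,500, below the $232,500 limit. (j) would limit (i) — the baseline figure is 17, meeting the 13 threshold — but (k) sets (j) aside: (k) applies — a current Class C Notice is held. (l) would limit (k) — the design studio is classified under the construction sector — but (m) sets (l) aside: (m) operates against (l): the reportable unit count is 33, meeting the 27 threshold. So (b) applies.
Exception (c) requires that the business's age is less than 20 months; but the business's age is 21 months, not less than 20 months, so (c) is unavailable.
Exception (d) is satisfied on its face — every employee is an immediate family member; a current Schedule 3 Registration is held. But applying paragraph (p): (p) is engaged — aggregate throughput is 110 units, meeting the 100 units threshold. So (d) is unavailable.
Exception (e) is satisfied on its face — the compliance score is 50 points, meeting the 50 points threshold; a current Tier 3 Notice is held. Turning to paragraphs (q)–(r): (q) applies — the qualifying period is 325 days, meeting the 280 days threshold. (r), which would lift (q), does not operate here — the Category D Exemption Letter is not current. (e) is therefore removed.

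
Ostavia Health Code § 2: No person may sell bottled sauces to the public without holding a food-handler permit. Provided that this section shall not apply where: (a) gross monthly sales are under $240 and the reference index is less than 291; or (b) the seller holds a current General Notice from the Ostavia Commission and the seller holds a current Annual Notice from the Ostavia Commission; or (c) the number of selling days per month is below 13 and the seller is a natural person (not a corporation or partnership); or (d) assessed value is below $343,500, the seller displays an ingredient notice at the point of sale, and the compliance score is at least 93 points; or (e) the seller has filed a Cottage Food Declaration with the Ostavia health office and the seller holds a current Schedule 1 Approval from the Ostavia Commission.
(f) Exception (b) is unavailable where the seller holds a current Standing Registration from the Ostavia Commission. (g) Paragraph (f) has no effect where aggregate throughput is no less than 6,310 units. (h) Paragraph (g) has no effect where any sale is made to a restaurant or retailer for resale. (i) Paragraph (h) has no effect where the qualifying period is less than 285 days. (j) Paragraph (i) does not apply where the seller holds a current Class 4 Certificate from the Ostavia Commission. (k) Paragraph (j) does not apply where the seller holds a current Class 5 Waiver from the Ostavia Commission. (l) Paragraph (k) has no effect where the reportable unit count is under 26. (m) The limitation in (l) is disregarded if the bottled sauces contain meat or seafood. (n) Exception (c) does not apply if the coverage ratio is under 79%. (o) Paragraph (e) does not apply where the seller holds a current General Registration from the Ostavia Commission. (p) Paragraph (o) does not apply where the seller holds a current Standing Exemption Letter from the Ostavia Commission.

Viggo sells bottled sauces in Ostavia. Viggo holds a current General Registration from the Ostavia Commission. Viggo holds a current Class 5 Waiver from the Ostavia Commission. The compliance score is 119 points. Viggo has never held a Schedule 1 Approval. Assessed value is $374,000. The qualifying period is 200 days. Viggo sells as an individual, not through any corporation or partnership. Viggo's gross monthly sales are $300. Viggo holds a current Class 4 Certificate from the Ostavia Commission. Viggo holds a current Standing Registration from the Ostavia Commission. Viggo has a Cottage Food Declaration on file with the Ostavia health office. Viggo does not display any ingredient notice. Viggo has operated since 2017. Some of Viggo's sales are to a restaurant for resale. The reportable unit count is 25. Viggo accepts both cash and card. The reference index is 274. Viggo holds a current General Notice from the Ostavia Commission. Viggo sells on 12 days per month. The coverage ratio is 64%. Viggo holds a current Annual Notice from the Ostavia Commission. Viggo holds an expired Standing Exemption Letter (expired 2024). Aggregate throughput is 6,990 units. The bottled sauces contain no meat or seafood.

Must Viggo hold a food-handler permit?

Exception (a) fails — gross monthly sales are $300, not under $240.
Exception (b): a current General Notice is held; a current Annual Notice is held — every condition holds. But applying paragraphs (f)–(m): (f) is triggered — a current Standing Registration is held. (g) is engaged (aggregate throughput is 6,990 units, meeting the 6,310 units threshold), but is itself disapplied by (h): (h) is engaged — some sales are to a restaurant for resale. (i) operates (the qualifying period is 200 days, less than the 285 days limit), but yields to (j): (j) operates against (i): a current Class 4 Certificate is held. (k) is triggered (a current Class 5 Waiver is held), but is overridden by (l): (l) operates against (k): the reportable unit count is 25, under the 26 limit. (m), which would lift (l), is not triggered — the bottled sauces contain no meat or seafood. (b) is therefore removed.
Exception (c)'s conditions are all satisfied: the number of selling days per month is 12, below the 13 limit; the seller is a natural person. But applying paragraph (n): (n) is engaged — the coverage ratio is 64%, under the 79% limit. Exception (c) does not apply.
Exception (d) fails — assessed value is $374,000, not below $343,500.
Exception (e) fails — there is no Schedule 1 Approval in force.
No exception applies. The general rule governs.

Yes — Viggo must hold a food-handler permit.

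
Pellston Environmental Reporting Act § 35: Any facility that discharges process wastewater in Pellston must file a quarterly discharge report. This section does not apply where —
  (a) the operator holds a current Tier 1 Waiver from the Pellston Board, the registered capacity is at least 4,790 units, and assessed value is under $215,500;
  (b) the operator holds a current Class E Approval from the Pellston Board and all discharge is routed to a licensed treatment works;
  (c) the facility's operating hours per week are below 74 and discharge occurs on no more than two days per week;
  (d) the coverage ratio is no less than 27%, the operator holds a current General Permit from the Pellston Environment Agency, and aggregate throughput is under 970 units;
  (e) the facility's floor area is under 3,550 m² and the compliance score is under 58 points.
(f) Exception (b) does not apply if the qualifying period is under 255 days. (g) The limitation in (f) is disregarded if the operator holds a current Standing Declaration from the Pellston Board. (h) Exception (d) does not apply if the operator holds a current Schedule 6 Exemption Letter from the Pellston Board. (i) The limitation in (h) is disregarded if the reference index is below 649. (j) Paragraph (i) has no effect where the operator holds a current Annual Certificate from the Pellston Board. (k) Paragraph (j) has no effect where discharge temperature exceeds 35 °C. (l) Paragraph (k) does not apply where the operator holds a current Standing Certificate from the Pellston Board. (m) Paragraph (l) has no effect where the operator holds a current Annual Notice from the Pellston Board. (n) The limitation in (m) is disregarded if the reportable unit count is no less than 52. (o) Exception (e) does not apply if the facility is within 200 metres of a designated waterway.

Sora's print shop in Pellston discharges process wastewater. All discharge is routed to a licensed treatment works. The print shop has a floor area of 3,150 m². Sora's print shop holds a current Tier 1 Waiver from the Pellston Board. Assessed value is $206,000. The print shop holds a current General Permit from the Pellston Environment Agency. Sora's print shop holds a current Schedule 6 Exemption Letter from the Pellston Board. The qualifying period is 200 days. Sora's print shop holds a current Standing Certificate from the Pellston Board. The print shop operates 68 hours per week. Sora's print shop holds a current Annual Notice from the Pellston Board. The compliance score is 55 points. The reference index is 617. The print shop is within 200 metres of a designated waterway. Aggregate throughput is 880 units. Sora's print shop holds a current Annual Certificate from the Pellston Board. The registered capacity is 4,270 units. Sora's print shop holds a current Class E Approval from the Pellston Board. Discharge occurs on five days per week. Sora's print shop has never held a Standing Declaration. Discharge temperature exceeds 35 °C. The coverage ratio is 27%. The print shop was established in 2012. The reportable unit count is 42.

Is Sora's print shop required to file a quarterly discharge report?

Exception (a) fails — the registered capacity is 4,270 units, short of 4,790 units.
All of (b)'s requirements are met (a current Class E Approval is held; discharge is routed to a licensed treatment works). But applying paragraphs (f)–(g): (f) operates against (b): the qualifying period is 200 days, under the 255 days limit. (g), which would lift (f), is not engaged — no current Standing Declaration is held. Exception (b) does not apply.
Exception (c) fails — discharge occurs on five days per week.
All of (d)'s requirements are met (the coverage ratio is 27%, meeting the 27% threshold; a current General Permit is held; aggregate throughput is 880 units, under the 970 units limit). As to paragraphs (h)–(n): (h) applies (a current Schedule 6 Exemption Letter is held), but is set aside by (i): (i) operates against (h): the reference index is 617, below the 649 limit. (j) applies (a current Annual Certificate is held), but is itself disapplied by (k): (k) operates against (j): discharge temperature exceeds 35 °C. (l) operates (a current Standing Certificate is held), but is set aside by (m): (m) is engaged — a current Annual Notice is held. (n), which would lift (m), does not operate here — the reportable unit count is 42, short of 52. So (d) applies.
Exception (e): the facility's floor area is 3,150 m², under the 3,550 m² limit; the compliance score is 55 points, under the 58 points limit — every condition holds. However, paragraph (o) must be considered: (o) applies — the print shop is within 200 m of a designated waterway. So (e) is unavailable.

No — exception (d) applies; Sora's print shop is not required to file a quarterly discharge report.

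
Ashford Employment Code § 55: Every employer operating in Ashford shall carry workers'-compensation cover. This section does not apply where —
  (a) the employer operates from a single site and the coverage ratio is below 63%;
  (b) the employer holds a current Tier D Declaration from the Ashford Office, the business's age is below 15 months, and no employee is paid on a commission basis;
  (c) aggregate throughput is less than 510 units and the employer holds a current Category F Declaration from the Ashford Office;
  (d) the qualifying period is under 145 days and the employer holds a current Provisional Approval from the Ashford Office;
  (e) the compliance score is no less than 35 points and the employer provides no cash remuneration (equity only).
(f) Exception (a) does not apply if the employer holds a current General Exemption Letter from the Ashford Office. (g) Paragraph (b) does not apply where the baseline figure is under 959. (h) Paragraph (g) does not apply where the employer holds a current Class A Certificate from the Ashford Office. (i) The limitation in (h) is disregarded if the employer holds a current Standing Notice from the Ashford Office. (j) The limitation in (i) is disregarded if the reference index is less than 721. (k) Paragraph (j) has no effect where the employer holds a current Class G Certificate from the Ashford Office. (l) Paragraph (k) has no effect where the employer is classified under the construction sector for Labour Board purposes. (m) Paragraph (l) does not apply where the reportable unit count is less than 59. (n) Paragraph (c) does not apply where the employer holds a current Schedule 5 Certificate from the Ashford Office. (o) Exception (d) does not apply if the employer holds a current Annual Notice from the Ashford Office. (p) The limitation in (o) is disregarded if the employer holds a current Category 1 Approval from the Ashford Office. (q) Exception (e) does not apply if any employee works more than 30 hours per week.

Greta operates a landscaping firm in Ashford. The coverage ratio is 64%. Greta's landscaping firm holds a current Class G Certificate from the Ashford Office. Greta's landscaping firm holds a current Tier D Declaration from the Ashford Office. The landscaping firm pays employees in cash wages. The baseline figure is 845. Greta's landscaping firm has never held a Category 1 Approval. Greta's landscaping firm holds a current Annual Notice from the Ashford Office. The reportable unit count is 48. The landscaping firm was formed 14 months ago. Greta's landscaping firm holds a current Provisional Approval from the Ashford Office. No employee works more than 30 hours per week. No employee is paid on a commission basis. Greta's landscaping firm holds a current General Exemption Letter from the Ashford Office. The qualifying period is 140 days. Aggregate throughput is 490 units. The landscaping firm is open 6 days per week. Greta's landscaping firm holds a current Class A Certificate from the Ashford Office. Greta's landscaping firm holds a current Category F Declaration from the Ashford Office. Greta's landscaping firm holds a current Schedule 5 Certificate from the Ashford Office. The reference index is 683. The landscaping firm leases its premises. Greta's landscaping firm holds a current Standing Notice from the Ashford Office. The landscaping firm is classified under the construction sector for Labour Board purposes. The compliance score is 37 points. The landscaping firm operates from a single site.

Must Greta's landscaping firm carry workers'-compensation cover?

Yes — Greta's landscaping firm must carry workers'-compensation cover.

Exception (a) does not apply: the coverage ratio is 64%, not below 63%.
Exception (b): a current Tier D Declaration is held; the business's age is 14 months, below the 15 months limit; no employee is paid on commission — every condition holds. But: (g) is triggered — the baseline figure is 845, under the 959 limit. (h) is engaged (a current Class A Certificate is held), but is itself disapplied by (i): (i) operates against (h): a current Standing Notice is held. (j) applies (the reference index is 683, less than the 721 limit), but is overridden by (k): (k) applies — a current Class G Certificate is held. (l) would limit (k) — the landscaping firm is classified under the construction sector — but (m) sets (l) aside: (m) is triggered — the reportable unit count is 48, less than the 59 limit. (b) is therefore removed.
All of (c)'s requirements are met (aggregate throughput is 490 units, less than the 510 units limit; a current Category F Declaration is held). But: (n) operates — a current Schedule 5 Certificate is held. (c) is therefore removed.
Exception (d) is satisfied on its face — the qualifying period is 140 days, under the 145 days limit; a current Provisional Approval is held. But applying paragraphs (o)–(p): (o) operates — a current Annual Notice is held. (p), which would lift (o), does not operate here — the Category 1 Approval is not current. Exception (d) does not apply.
Exception (e) fails — employees are paid cash wages.
No exception applies. The general rule governs.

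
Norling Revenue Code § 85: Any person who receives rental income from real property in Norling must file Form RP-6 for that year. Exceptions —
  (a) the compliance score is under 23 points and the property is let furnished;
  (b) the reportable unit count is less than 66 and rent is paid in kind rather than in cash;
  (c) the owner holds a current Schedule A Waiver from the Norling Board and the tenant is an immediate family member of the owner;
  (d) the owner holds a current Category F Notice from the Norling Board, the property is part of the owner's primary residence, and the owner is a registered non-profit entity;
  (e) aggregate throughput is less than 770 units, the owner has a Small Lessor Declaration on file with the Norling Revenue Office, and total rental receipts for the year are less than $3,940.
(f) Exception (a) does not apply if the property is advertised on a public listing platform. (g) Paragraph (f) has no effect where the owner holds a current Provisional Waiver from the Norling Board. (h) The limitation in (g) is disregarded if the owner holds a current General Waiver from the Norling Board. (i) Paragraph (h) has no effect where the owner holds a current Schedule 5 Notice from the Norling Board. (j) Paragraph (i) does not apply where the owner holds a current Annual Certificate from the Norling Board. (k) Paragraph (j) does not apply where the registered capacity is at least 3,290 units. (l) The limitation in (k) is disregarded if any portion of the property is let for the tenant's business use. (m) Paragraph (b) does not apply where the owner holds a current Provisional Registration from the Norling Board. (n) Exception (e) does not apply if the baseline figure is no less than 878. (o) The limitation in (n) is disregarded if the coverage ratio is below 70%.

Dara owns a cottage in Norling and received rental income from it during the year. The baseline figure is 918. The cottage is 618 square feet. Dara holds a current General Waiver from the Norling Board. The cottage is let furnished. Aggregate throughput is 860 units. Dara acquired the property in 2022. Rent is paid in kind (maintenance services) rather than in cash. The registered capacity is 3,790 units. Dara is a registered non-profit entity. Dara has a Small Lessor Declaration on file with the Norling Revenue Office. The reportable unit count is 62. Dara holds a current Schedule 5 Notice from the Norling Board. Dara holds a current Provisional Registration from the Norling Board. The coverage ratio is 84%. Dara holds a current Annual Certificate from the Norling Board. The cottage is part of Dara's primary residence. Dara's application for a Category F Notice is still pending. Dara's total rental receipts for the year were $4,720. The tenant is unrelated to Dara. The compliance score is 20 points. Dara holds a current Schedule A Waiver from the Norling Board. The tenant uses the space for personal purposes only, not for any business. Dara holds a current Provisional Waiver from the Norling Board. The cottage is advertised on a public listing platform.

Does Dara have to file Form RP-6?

No — exception (a) applies; Dara is not required to file Form RP-6.

Exception (a)'s conditions are all satisfied: the compliance score is 20 points, under the 23 points limit; the property is let furnished. Under paragraphs (f)–(l): (f) is engaged (the property is publicly advertised), but is displaced by (g): (g) operates against (f): a current Provisional Waiver is held. (h) would limit (g) — a current General Waiver is held — but (i) sets (h) aside: (i) is engaged — a current Schedule 5 Notice is held. (j) would limit (i) — a current Annual Certificate is held — but (k) sets (j) aside: (k) operates — the registered capacity is 3,790 units, meeting the 3,290 units threshold. (l), which would lift (k), does not operate here — the space is used for personal purposes only. (a) remains available.
Exception (b): the reportable unit count is 62, less than the 66 limit; rent is paid in kind — every condition holds. But: (m) is engaged — a current Provisional Registration is held. Exception (b) does not apply.
Exception (c) does not apply: the tenant is unrelated to the owner.
Exception (d) requires that the owner holds a current Category F Notice from the Norling Board; but no current Category F Notice is held, so (d) is unavailable.
Exception (e) fails — aggregate throughput is 860 units, not less than 770 units.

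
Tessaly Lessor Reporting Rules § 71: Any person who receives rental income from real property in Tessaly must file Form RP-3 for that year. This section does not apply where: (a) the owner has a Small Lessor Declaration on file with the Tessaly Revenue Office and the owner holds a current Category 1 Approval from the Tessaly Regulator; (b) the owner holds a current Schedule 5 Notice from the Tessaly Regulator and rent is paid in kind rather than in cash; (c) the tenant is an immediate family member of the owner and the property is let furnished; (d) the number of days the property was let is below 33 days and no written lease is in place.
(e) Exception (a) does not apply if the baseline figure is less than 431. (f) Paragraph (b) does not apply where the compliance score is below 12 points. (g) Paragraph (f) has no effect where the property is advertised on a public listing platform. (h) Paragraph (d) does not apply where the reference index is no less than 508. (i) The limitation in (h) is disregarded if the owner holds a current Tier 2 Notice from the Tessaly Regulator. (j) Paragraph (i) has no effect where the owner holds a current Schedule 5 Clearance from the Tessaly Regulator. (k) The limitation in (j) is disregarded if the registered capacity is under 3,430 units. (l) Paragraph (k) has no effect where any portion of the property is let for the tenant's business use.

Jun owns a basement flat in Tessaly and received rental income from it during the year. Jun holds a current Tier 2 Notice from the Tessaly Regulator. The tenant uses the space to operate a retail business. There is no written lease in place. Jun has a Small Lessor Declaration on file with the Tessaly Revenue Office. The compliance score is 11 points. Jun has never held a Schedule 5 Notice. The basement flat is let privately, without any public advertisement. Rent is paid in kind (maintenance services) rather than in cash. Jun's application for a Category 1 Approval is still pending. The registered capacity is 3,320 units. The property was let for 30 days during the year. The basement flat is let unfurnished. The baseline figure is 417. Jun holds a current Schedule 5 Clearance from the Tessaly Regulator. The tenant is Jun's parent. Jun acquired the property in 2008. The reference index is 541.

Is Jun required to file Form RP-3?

Yes — Jun must file Form RP-3.

Exception (a) fails — no current Category 1 Approval is held.
Exception (b) does not apply: no current Schedule 5 Notice is held.
Exception (c) fails — the property is let unfurnished.
Exception (d) is satisfied on its face — the number of days the property was let is 30 days, below the 33 days limit; there is no written lease. But applying paragraphs (h)–(l): (h) operates against (d): the reference index is 541, meeting the 508 threshold. (i) would limit (h) — a current Tier 2 Notice is held — but (j) sets (i) aside: (j) is engaged — a current Schedule 5 Clearance is held. (k) operates (the registered capacity is 3,320 units, under the 3,430 units limit), but is overridden by (l): (l) operates against (k): the space is let for business use. Exception (d) does not apply.
No exception displaces § 71.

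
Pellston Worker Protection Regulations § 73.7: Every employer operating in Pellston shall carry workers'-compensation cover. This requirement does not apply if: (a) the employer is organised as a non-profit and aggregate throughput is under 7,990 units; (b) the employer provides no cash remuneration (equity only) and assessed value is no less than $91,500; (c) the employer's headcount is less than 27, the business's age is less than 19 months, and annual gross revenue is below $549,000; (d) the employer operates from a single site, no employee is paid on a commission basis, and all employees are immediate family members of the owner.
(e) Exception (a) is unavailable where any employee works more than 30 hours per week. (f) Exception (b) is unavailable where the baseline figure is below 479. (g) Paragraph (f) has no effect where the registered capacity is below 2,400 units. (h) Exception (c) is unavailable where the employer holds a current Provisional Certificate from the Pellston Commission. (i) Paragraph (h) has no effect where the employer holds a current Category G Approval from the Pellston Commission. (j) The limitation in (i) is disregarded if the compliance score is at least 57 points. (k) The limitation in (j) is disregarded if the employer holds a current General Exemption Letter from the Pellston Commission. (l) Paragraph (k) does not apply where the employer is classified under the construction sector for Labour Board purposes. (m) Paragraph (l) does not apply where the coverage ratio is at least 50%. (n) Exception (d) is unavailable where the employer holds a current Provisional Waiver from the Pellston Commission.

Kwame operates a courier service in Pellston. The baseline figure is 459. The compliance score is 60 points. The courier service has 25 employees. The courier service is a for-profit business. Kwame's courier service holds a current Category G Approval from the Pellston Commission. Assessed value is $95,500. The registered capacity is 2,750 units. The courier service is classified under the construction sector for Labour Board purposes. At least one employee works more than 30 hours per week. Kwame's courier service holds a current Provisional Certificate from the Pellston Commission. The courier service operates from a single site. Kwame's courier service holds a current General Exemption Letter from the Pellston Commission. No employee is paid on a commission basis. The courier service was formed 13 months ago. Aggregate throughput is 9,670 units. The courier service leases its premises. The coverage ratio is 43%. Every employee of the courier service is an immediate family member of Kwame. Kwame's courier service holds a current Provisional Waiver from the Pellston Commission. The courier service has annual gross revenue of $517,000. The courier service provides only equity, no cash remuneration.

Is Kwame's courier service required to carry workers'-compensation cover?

Yes — Kwame's courier service must carry workers'-compensation cover.

Exception (a) fails — the employer is for-profit.
Exception (b)'s conditions are all satisfied: remuneration is equity-only; assessed value is $95,500, meeting the $91,500 threshold. But: (f) is engaged — the baseline figure is 459, below the 479 limit. (g) is not triggered (the registered capacity is 2,750 units, not below 2,400 units), so (f) stands. Exception (b) does not apply.
Exception (c) is satisfied on its face — the employer's headcount is 25, less than the 27 limit; the business's age is 13 months, less than the 19 months limit; annual gross revenue is $517,000, below the $549,000 limit. But: (h) operates against (c): a current Provisional Certificate is held. (i) would limit (h) — a current Category G Approval is held — but (j) sets (i) aside: (j) operates against (i): the compliance score is 60 points, meeting the 57 points threshold. (k) is engaged (a current General Exemption Letter is held), but is overridden by (l): (l) operates against (k): the courier service is classified under the construction sector. (m), which would lift (l), does not operate here — the coverage ratio is 43%, short of 50%. Exception (c) does not apply.
Exception (d)'s conditions are all satisfied: the employer operates from a single site; no employee is paid on commission; every employee is an immediate family member. However, paragraph (n) must be considered: (n) is triggered — a current Provisional Waiver is held. (d) is therefore removed.
No exception applies. The general rule governs.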